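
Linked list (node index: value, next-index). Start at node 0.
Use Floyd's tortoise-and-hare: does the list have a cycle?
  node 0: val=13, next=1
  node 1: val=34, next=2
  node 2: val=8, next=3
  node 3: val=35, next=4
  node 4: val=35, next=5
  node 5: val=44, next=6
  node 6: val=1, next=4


Floyd's tortoise (slow, +1) and hare (fast, +2):
  init: slow=0, fast=0
  step 1: slow=1, fast=2
  step 2: slow=2, fast=4
  step 3: slow=3, fast=6
  step 4: slow=4, fast=5
  step 5: slow=5, fast=4
  step 6: slow=6, fast=6
  slow == fast at node 6: cycle detected

Cycle: yes


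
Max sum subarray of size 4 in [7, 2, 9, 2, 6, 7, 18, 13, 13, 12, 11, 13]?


[0:4]: 20
[1:5]: 19
[2:6]: 24
[3:7]: 33
[4:8]: 44
[5:9]: 51
[6:10]: 56
[7:11]: 49
[8:12]: 49

Max: 56 at [6:10]


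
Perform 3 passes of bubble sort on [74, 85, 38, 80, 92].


Initial: [74, 85, 38, 80, 92]
Pass 1: [74, 38, 80, 85, 92] (2 swaps)
Pass 2: [38, 74, 80, 85, 92] (1 swaps)
Pass 3: [38, 74, 80, 85, 92] (0 swaps)

After 3 passes: [38, 74, 80, 85, 92]


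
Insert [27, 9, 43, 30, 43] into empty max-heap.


Insert 27: [27]
Insert 9: [27, 9]
Insert 43: [43, 9, 27]
Insert 30: [43, 30, 27, 9]
Insert 43: [43, 43, 27, 9, 30]

Final heap: [43, 43, 27, 9, 30]


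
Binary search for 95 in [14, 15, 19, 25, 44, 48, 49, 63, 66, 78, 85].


Step 1: lo=0, hi=10, mid=5, val=48
Step 2: lo=6, hi=10, mid=8, val=66
Step 3: lo=9, hi=10, mid=9, val=78
Step 4: lo=10, hi=10, mid=10, val=85

Not found


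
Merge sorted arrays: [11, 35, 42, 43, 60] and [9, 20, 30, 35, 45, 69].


Take 9 from B
Take 11 from A
Take 20 from B
Take 30 from B
Take 35 from A
Take 35 from B
Take 42 from A
Take 43 from A
Take 45 from B
Take 60 from A

Merged: [9, 11, 20, 30, 35, 35, 42, 43, 45, 60, 69]


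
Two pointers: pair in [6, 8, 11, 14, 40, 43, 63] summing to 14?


lo=0(6)+hi=6(63)=69
lo=0(6)+hi=5(43)=49
lo=0(6)+hi=4(40)=46
lo=0(6)+hi=3(14)=20
lo=0(6)+hi=2(11)=17
lo=0(6)+hi=1(8)=14

Yes: 6+8=14


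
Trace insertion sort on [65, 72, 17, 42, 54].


Initial: [65, 72, 17, 42, 54]
Insert 72: [65, 72, 17, 42, 54]
Insert 17: [17, 65, 72, 42, 54]
Insert 42: [17, 42, 65, 72, 54]
Insert 54: [17, 42, 54, 65, 72]

Sorted: [17, 42, 54, 65, 72]


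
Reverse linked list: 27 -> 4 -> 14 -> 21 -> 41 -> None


Step 1: curr=27, set curr.next=prev(None) | reversed so far: 27
Step 2: curr=4, set curr.next=prev(27) | reversed so far: 4 -> 27
Step 3: curr=14, set curr.next=prev(4) | reversed so far: 14 -> 4 -> 27
Step 4: curr=21, set curr.next=prev(14) | reversed so far: 21 -> 14 -> 4 -> 27
Step 5: curr=41, set curr.next=prev(21) | reversed so far: 41 -> 21 -> 14 -> 4 -> 27

41 -> 21 -> 14 -> 4 -> 27 -> None


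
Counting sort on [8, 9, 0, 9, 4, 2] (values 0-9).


Input: [8, 9, 0, 9, 4, 2]
Counts: [1, 0, 1, 0, 1, 0, 0, 0, 1, 2]

Sorted: [0, 2, 4, 8, 9, 9]


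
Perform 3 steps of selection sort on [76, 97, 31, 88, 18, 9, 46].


Initial: [76, 97, 31, 88, 18, 9, 46]
Step 1: min=9 at 5
  Swap: [9, 97, 31, 88, 18, 76, 46]
Step 2: min=18 at 4
  Swap: [9, 18, 31, 88, 97, 76, 46]
Step 3: min=31 at 2
  Swap: [9, 18, 31, 88, 97, 76, 46]

After 3 steps: [9, 18, 31, 88, 97, 76, 46]


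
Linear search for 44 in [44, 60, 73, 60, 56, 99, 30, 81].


i=0: 44==44 found!

Found at 0, 1 comps


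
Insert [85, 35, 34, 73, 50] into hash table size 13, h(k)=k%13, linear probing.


Insert 85: h=7 -> slot 7
Insert 35: h=9 -> slot 9
Insert 34: h=8 -> slot 8
Insert 73: h=8, 2 probes -> slot 10
Insert 50: h=11 -> slot 11

Table: [None, None, None, None, None, None, None, 85, 34, 35, 73, 50, None]


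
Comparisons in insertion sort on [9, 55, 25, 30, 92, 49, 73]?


Algorithm: insertion sort
Input: [9, 55, 25, 30, 92, 49, 73]
Sorted: [9, 25, 30, 49, 55, 73, 92]

11


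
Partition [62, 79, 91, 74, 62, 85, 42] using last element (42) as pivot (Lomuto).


Pivot: 42
Place pivot at 0: [42, 79, 91, 74, 62, 85, 62]

Partitioned: [42, 79, 91, 74, 62, 85, 62]


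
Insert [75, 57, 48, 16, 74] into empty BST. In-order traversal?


Insert 75: root
Insert 57: L from 75
Insert 48: L from 75 -> L from 57
Insert 16: L from 75 -> L from 57 -> L from 48
Insert 74: L from 75 -> R from 57

In-order: [16, 48, 57, 74, 75]


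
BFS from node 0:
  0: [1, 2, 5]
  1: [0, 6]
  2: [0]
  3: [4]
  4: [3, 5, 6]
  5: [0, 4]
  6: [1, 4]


Visit 0, enqueue [1, 2, 5]
Visit 1, enqueue [6]
Visit 2, enqueue []
Visit 5, enqueue [4]
Visit 6, enqueue []
Visit 4, enqueue [3]
Visit 3, enqueue []

BFS order: [0, 1, 2, 5, 6, 4, 3]


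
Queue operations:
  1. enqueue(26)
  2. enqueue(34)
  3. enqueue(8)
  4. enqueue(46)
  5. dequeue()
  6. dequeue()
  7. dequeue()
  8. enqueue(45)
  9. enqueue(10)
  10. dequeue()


enqueue(26) -> [26]
enqueue(34) -> [26, 34]
enqueue(8) -> [26, 34, 8]
enqueue(46) -> [26, 34, 8, 46]
dequeue()->26, [34, 8, 46]
dequeue()->34, [8, 46]
dequeue()->8, [46]
enqueue(45) -> [46, 45]
enqueue(10) -> [46, 45, 10]
dequeue()->46, [45, 10]

Final queue: [45, 10]


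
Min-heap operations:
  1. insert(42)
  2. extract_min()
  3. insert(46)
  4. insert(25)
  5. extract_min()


insert(42) -> [42]
extract_min()->42, []
insert(46) -> [46]
insert(25) -> [25, 46]
extract_min()->25, [46]

Final heap: [46]


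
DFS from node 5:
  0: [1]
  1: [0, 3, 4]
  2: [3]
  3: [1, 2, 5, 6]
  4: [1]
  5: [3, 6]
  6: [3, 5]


Visit 5, push [6, 3]
Visit 3, push [6, 2, 1]
Visit 1, push [4, 0]
Visit 0, push []
Visit 4, push []
Visit 2, push []
Visit 6, push []

DFS order: [5, 3, 1, 0, 4, 2, 6]


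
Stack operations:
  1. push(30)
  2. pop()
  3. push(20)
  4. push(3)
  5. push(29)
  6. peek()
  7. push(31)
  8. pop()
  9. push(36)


push(30) -> [30]
pop()->30, []
push(20) -> [20]
push(3) -> [20, 3]
push(29) -> [20, 3, 29]
peek()->29
push(31) -> [20, 3, 29, 31]
pop()->31, [20, 3, 29]
push(36) -> [20, 3, 29, 36]

Final stack: [20, 3, 29, 36]


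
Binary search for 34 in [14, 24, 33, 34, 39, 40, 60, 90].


Step 1: lo=0, hi=7, mid=3, val=34

Found at index 3


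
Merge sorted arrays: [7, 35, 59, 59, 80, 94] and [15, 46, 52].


Take 7 from A
Take 15 from B
Take 35 from A
Take 46 from B
Take 52 from B

Merged: [7, 15, 35, 46, 52, 59, 59, 80, 94]


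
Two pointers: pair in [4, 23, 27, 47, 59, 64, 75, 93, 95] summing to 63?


lo=0(4)+hi=8(95)=99
lo=0(4)+hi=7(93)=97
lo=0(4)+hi=6(75)=79
lo=0(4)+hi=5(64)=68
lo=0(4)+hi=4(59)=63

Yes: 4+59=63


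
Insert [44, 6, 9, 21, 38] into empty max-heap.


Insert 44: [44]
Insert 6: [44, 6]
Insert 9: [44, 6, 9]
Insert 21: [44, 21, 9, 6]
Insert 38: [44, 38, 9, 6, 21]

Final heap: [44, 38, 9, 6, 21]


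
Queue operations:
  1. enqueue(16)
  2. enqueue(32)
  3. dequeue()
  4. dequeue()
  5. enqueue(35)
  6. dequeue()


enqueue(16) -> [16]
enqueue(32) -> [16, 32]
dequeue()->16, [32]
dequeue()->32, []
enqueue(35) -> [35]
dequeue()->35, []

Final queue: []


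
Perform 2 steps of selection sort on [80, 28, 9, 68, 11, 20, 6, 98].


Initial: [80, 28, 9, 68, 11, 20, 6, 98]
Step 1: min=6 at 6
  Swap: [6, 28, 9, 68, 11, 20, 80, 98]
Step 2: min=9 at 2
  Swap: [6, 9, 28, 68, 11, 20, 80, 98]

After 2 steps: [6, 9, 28, 68, 11, 20, 80, 98]


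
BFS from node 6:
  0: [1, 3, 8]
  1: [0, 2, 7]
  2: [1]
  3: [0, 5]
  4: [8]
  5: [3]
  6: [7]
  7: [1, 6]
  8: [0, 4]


Visit 6, enqueue [7]
Visit 7, enqueue [1]
Visit 1, enqueue [0, 2]
Visit 0, enqueue [3, 8]
Visit 2, enqueue []
Visit 3, enqueue [5]
Visit 8, enqueue [4]
Visit 5, enqueue []
Visit 4, enqueue []

BFS order: [6, 7, 1, 0, 2, 3, 8, 5, 4]


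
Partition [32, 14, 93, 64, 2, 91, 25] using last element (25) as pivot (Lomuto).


Pivot: 25
  14 <= 25: swap -> [14, 32, 93, 64, 2, 91, 25]
  2 <= 25: swap -> [14, 2, 93, 64, 32, 91, 25]
Place pivot at 2: [14, 2, 25, 64, 32, 91, 93]

Partitioned: [14, 2, 25, 64, 32, 91, 93]


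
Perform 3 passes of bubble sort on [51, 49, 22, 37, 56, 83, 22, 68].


Initial: [51, 49, 22, 37, 56, 83, 22, 68]
Pass 1: [49, 22, 37, 51, 56, 22, 68, 83] (5 swaps)
Pass 2: [22, 37, 49, 51, 22, 56, 68, 83] (3 swaps)
Pass 3: [22, 37, 49, 22, 51, 56, 68, 83] (1 swaps)

After 3 passes: [22, 37, 49, 22, 51, 56, 68, 83]


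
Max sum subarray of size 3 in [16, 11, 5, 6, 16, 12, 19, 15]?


[0:3]: 32
[1:4]: 22
[2:5]: 27
[3:6]: 34
[4:7]: 47
[5:8]: 46

Max: 47 at [4:7]


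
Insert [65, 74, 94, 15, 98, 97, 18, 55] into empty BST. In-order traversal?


Insert 65: root
Insert 74: R from 65
Insert 94: R from 65 -> R from 74
Insert 15: L from 65
Insert 98: R from 65 -> R from 74 -> R from 94
Insert 97: R from 65 -> R from 74 -> R from 94 -> L from 98
Insert 18: L from 65 -> R from 15
Insert 55: L from 65 -> R from 15 -> R from 18

In-order: [15, 18, 55, 65, 74, 94, 97, 98]


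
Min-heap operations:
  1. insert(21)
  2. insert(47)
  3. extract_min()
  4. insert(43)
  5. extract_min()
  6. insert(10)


insert(21) -> [21]
insert(47) -> [21, 47]
extract_min()->21, [47]
insert(43) -> [43, 47]
extract_min()->43, [47]
insert(10) -> [10, 47]

Final heap: [10, 47]


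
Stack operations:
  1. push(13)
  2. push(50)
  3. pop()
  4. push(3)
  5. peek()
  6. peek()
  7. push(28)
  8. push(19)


push(13) -> [13]
push(50) -> [13, 50]
pop()->50, [13]
push(3) -> [13, 3]
peek()->3
peek()->3
push(28) -> [13, 3, 28]
push(19) -> [13, 3, 28, 19]

Final stack: [13, 3, 28, 19]


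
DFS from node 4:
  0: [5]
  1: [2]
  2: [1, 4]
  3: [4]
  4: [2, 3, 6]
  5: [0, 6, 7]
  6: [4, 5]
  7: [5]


Visit 4, push [6, 3, 2]
Visit 2, push [1]
Visit 1, push []
Visit 3, push []
Visit 6, push [5]
Visit 5, push [7, 0]
Visit 0, push []
Visit 7, push []

DFS order: [4, 2, 1, 3, 6, 5, 0, 7]


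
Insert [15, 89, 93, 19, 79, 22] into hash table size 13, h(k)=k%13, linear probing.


Insert 15: h=2 -> slot 2
Insert 89: h=11 -> slot 11
Insert 93: h=2, 1 probes -> slot 3
Insert 19: h=6 -> slot 6
Insert 79: h=1 -> slot 1
Insert 22: h=9 -> slot 9

Table: [None, 79, 15, 93, None, None, 19, None, None, 22, None, 89, None]


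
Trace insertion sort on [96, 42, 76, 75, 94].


Initial: [96, 42, 76, 75, 94]
Insert 42: [42, 96, 76, 75, 94]
Insert 76: [42, 76, 96, 75, 94]
Insert 75: [42, 75, 76, 96, 94]
Insert 94: [42, 75, 76, 94, 96]

Sorted: [42, 75, 76, 94, 96]


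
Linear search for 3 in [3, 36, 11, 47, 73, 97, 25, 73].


i=0: 3==3 found!

Found at 0, 1 comps


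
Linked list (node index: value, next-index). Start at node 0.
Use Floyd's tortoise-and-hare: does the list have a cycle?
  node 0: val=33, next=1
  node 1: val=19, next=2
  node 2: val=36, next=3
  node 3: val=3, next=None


Floyd's tortoise (slow, +1) and hare (fast, +2):
  init: slow=0, fast=0
  step 1: slow=1, fast=2
  step 2: fast 2->3->None, no cycle

Cycle: no


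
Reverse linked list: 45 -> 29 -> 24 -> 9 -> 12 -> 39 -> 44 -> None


Step 1: curr=45, set curr.next=prev(None) | reversed so far: 45
Step 2: curr=29, set curr.next=prev(45) | reversed so far: 29 -> 45
Step 3: curr=24, set curr.next=prev(29) | reversed so far: 24 -> 29 -> 45
Step 4: curr=9, set curr.next=prev(24) | reversed so far: 9 -> 24 -> 29 -> 45
Step 5: curr=12, set curr.next=prev(9) | reversed so far: 12 -> 9 -> 24 -> 29 -> 45
Step 6: curr=39, set curr.next=prev(12) | reversed so far: 39 -> 12 -> 9 -> 24 -> 29 -> 45
Step 7: curr=44, set curr.next=prev(39) | reversed so far: 44 -> 39 -> 12 -> 9 -> 24 -> 29 -> 45

44 -> 39 -> 12 -> 9 -> 24 -> 29 -> 45 -> None


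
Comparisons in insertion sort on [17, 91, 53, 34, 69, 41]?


Algorithm: insertion sort
Input: [17, 91, 53, 34, 69, 41]
Sorted: [17, 34, 41, 53, 69, 91]

12


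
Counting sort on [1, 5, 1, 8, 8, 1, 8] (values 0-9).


Input: [1, 5, 1, 8, 8, 1, 8]
Counts: [0, 3, 0, 0, 0, 1, 0, 0, 3, 0]

Sorted: [1, 1, 1, 5, 8, 8, 8]


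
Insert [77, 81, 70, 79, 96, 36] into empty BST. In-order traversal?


Insert 77: root
Insert 81: R from 77
Insert 70: L from 77
Insert 79: R from 77 -> L from 81
Insert 96: R from 77 -> R from 81
Insert 36: L from 77 -> L from 70

In-order: [36, 70, 77, 79, 81, 96]


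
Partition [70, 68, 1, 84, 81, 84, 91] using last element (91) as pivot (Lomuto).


Pivot: 91
  70 <= 91: advance i (no swap)
  68 <= 91: advance i (no swap)
  1 <= 91: advance i (no swap)
  84 <= 91: advance i (no swap)
  81 <= 91: advance i (no swap)
  84 <= 91: advance i (no swap)
Place pivot at 6: [70, 68, 1, 84, 81, 84, 91]

Partitioned: [70, 68, 1, 84, 81, 84, 91]


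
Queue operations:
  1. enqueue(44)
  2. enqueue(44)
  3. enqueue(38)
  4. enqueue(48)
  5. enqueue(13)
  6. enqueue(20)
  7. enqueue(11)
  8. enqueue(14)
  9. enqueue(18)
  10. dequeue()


enqueue(44) -> [44]
enqueue(44) -> [44, 44]
enqueue(38) -> [44, 44, 38]
enqueue(48) -> [44, 44, 38, 48]
enqueue(13) -> [44, 44, 38, 48, 13]
enqueue(20) -> [44, 44, 38, 48, 13, 20]
enqueue(11) -> [44, 44, 38, 48, 13, 20, 11]
enqueue(14) -> [44, 44, 38, 48, 13, 20, 11, 14]
enqueue(18) -> [44, 44, 38, 48, 13, 20, 11, 14, 18]
dequeue()->44, [44, 38, 48, 13, 20, 11, 14, 18]

Final queue: [44, 38, 48, 13, 20, 11, 14, 18]


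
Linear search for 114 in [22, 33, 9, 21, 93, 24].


i=0: 22!=114
i=1: 33!=114
i=2: 9!=114
i=3: 21!=114
i=4: 93!=114
i=5: 24!=114

Not found, 6 comps


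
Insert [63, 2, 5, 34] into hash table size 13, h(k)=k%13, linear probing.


Insert 63: h=11 -> slot 11
Insert 2: h=2 -> slot 2
Insert 5: h=5 -> slot 5
Insert 34: h=8 -> slot 8

Table: [None, None, 2, None, None, 5, None, None, 34, None, None, 63, None]


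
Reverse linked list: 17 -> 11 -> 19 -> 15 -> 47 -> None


Step 1: curr=17, set curr.next=prev(None) | reversed so far: 17
Step 2: curr=11, set curr.next=prev(17) | reversed so far: 11 -> 17
Step 3: curr=19, set curr.next=prev(11) | reversed so far: 19 -> 11 -> 17
Step 4: curr=15, set curr.next=prev(19) | reversed so far: 15 -> 19 -> 11 -> 17
Step 5: curr=47, set curr.next=prev(15) | reversed so far: 47 -> 15 -> 19 -> 11 -> 17

47 -> 15 -> 19 -> 11 -> 17 -> None


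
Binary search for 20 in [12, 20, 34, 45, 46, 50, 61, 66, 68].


Step 1: lo=0, hi=8, mid=4, val=46
Step 2: lo=0, hi=3, mid=1, val=20

Found at index 1


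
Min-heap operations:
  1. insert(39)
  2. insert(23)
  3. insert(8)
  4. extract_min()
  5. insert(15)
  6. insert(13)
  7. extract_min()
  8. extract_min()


insert(39) -> [39]
insert(23) -> [23, 39]
insert(8) -> [8, 39, 23]
extract_min()->8, [23, 39]
insert(15) -> [15, 39, 23]
insert(13) -> [13, 15, 23, 39]
extract_min()->13, [15, 39, 23]
extract_min()->15, [23, 39]

Final heap: [23, 39]


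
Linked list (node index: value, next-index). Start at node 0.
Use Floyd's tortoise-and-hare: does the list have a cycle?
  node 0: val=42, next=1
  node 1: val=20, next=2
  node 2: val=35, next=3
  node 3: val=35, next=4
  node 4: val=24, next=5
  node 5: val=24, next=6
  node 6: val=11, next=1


Floyd's tortoise (slow, +1) and hare (fast, +2):
  init: slow=0, fast=0
  step 1: slow=1, fast=2
  step 2: slow=2, fast=4
  step 3: slow=3, fast=6
  step 4: slow=4, fast=2
  step 5: slow=5, fast=4
  step 6: slow=6, fast=6
  slow == fast at node 6: cycle detected

Cycle: yes


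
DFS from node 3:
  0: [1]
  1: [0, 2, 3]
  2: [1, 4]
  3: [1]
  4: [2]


Visit 3, push [1]
Visit 1, push [2, 0]
Visit 0, push []
Visit 2, push [4]
Visit 4, push []

DFS order: [3, 1, 0, 2, 4]


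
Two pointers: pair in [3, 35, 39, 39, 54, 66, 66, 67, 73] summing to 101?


lo=0(3)+hi=8(73)=76
lo=1(35)+hi=8(73)=108
lo=1(35)+hi=7(67)=102
lo=1(35)+hi=6(66)=101

Yes: 35+66=101


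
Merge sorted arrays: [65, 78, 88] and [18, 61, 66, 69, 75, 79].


Take 18 from B
Take 61 from B
Take 65 from A
Take 66 from B
Take 69 from B
Take 75 from B
Take 78 from A
Take 79 from B

Merged: [18, 61, 65, 66, 69, 75, 78, 79, 88]


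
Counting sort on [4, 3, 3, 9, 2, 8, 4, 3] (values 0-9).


Input: [4, 3, 3, 9, 2, 8, 4, 3]
Counts: [0, 0, 1, 3, 2, 0, 0, 0, 1, 1]

Sorted: [2, 3, 3, 3, 4, 4, 8, 9]


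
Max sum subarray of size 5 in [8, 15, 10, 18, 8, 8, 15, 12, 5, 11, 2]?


[0:5]: 59
[1:6]: 59
[2:7]: 59
[3:8]: 61
[4:9]: 48
[5:10]: 51
[6:11]: 45

Max: 61 at [3:8]


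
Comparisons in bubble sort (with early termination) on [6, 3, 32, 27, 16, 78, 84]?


Algorithm: bubble sort (with early termination)
Input: [6, 3, 32, 27, 16, 78, 84]
Sorted: [3, 6, 16, 27, 32, 78, 84]

15


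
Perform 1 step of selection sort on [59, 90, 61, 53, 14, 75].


Initial: [59, 90, 61, 53, 14, 75]
Step 1: min=14 at 4
  Swap: [14, 90, 61, 53, 59, 75]

After 1 step: [14, 90, 61, 53, 59, 75]


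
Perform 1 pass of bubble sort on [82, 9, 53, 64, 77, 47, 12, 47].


Initial: [82, 9, 53, 64, 77, 47, 12, 47]
Pass 1: [9, 53, 64, 77, 47, 12, 47, 82] (7 swaps)

After 1 pass: [9, 53, 64, 77, 47, 12, 47, 82]


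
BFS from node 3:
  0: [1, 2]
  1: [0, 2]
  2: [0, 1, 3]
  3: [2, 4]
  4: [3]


Visit 3, enqueue [2, 4]
Visit 2, enqueue [0, 1]
Visit 4, enqueue []
Visit 0, enqueue []
Visit 1, enqueue []

BFS order: [3, 2, 4, 0, 1]


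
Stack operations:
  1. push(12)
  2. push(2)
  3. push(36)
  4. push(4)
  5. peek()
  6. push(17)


push(12) -> [12]
push(2) -> [12, 2]
push(36) -> [12, 2, 36]
push(4) -> [12, 2, 36, 4]
peek()->4
push(17) -> [12, 2, 36, 4, 17]

Final stack: [12, 2, 36, 4, 17]


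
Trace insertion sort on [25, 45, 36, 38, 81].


Initial: [25, 45, 36, 38, 81]
Insert 45: [25, 45, 36, 38, 81]
Insert 36: [25, 36, 45, 38, 81]
Insert 38: [25, 36, 38, 45, 81]
Insert 81: [25, 36, 38, 45, 81]

Sorted: [25, 36, 38, 45, 81]


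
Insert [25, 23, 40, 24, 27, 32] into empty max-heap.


Insert 25: [25]
Insert 23: [25, 23]
Insert 40: [40, 23, 25]
Insert 24: [40, 24, 25, 23]
Insert 27: [40, 27, 25, 23, 24]
Insert 32: [40, 27, 32, 23, 24, 25]

Final heap: [40, 27, 32, 23, 24, 25]


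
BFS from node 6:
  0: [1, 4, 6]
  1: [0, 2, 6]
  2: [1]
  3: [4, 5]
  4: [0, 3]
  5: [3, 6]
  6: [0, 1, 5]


Visit 6, enqueue [0, 1, 5]
Visit 0, enqueue [4]
Visit 1, enqueue [2]
Visit 5, enqueue [3]
Visit 4, enqueue []
Visit 2, enqueue []
Visit 3, enqueue []

BFS order: [6, 0, 1, 5, 4, 2, 3]


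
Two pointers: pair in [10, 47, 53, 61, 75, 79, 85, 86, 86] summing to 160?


lo=0(10)+hi=8(86)=96
lo=1(47)+hi=8(86)=133
lo=2(53)+hi=8(86)=139
lo=3(61)+hi=8(86)=147
lo=4(75)+hi=8(86)=161
lo=4(75)+hi=7(86)=161
lo=4(75)+hi=6(85)=160

Yes: 75+85=160


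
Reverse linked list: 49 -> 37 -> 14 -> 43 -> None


Step 1: curr=49, set curr.next=prev(None) | reversed so far: 49
Step 2: curr=37, set curr.next=prev(49) | reversed so far: 37 -> 49
Step 3: curr=14, set curr.next=prev(37) | reversed so far: 14 -> 37 -> 49
Step 4: curr=43, set curr.next=prev(14) | reversed so far: 43 -> 14 -> 37 -> 49

43 -> 14 -> 37 -> 49 -> None


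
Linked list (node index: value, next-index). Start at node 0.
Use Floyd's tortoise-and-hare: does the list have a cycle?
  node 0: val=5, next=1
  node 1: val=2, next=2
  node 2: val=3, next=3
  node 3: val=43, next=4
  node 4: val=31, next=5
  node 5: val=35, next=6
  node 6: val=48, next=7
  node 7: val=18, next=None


Floyd's tortoise (slow, +1) and hare (fast, +2):
  init: slow=0, fast=0
  step 1: slow=1, fast=2
  step 2: slow=2, fast=4
  step 3: slow=3, fast=6
  step 4: fast 6->7->None, no cycle

Cycle: no


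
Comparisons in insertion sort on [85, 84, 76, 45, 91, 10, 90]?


Algorithm: insertion sort
Input: [85, 84, 76, 45, 91, 10, 90]
Sorted: [10, 45, 76, 84, 85, 90, 91]

14


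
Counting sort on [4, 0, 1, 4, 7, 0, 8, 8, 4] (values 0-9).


Input: [4, 0, 1, 4, 7, 0, 8, 8, 4]
Counts: [2, 1, 0, 0, 3, 0, 0, 1, 2, 0]

Sorted: [0, 0, 1, 4, 4, 4, 7, 8, 8]


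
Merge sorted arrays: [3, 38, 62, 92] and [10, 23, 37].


Take 3 from A
Take 10 from B
Take 23 from B
Take 37 from B

Merged: [3, 10, 23, 37, 38, 62, 92]


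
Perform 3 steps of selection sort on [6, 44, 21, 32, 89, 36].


Initial: [6, 44, 21, 32, 89, 36]
Step 1: min=6 at 0
  Swap: [6, 44, 21, 32, 89, 36]
Step 2: min=21 at 2
  Swap: [6, 21, 44, 32, 89, 36]
Step 3: min=32 at 3
  Swap: [6, 21, 32, 44, 89, 36]

After 3 steps: [6, 21, 32, 44, 89, 36]


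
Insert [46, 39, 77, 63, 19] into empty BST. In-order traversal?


Insert 46: root
Insert 39: L from 46
Insert 77: R from 46
Insert 63: R from 46 -> L from 77
Insert 19: L from 46 -> L from 39

In-order: [19, 39, 46, 63, 77]


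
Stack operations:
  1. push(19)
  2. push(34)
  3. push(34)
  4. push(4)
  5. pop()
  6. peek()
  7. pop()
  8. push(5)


push(19) -> [19]
push(34) -> [19, 34]
push(34) -> [19, 34, 34]
push(4) -> [19, 34, 34, 4]
pop()->4, [19, 34, 34]
peek()->34
pop()->34, [19, 34]
push(5) -> [19, 34, 5]

Final stack: [19, 34, 5]


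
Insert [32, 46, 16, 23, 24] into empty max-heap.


Insert 32: [32]
Insert 46: [46, 32]
Insert 16: [46, 32, 16]
Insert 23: [46, 32, 16, 23]
Insert 24: [46, 32, 16, 23, 24]

Final heap: [46, 32, 16, 23, 24]


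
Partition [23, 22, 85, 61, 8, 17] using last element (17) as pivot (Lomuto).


Pivot: 17
  8 <= 17: swap -> [8, 22, 85, 61, 23, 17]
Place pivot at 1: [8, 17, 85, 61, 23, 22]

Partitioned: [8, 17, 85, 61, 23, 22]


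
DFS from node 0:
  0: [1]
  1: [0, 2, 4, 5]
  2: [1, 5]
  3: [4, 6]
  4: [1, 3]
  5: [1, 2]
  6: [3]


Visit 0, push [1]
Visit 1, push [5, 4, 2]
Visit 2, push [5]
Visit 5, push []
Visit 4, push [3]
Visit 3, push [6]
Visit 6, push []

DFS order: [0, 1, 2, 5, 4, 3, 6]


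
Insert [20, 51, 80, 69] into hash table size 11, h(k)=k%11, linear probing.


Insert 20: h=9 -> slot 9
Insert 51: h=7 -> slot 7
Insert 80: h=3 -> slot 3
Insert 69: h=3, 1 probes -> slot 4

Table: [None, None, None, 80, 69, None, None, 51, None, 20, None]


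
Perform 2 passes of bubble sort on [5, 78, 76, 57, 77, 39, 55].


Initial: [5, 78, 76, 57, 77, 39, 55]
Pass 1: [5, 76, 57, 77, 39, 55, 78] (5 swaps)
Pass 2: [5, 57, 76, 39, 55, 77, 78] (3 swaps)

After 2 passes: [5, 57, 76, 39, 55, 77, 78]


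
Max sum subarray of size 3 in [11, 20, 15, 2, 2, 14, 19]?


[0:3]: 46
[1:4]: 37
[2:5]: 19
[3:6]: 18
[4:7]: 35

Max: 46 at [0:3]


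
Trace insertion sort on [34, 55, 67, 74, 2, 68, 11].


Initial: [34, 55, 67, 74, 2, 68, 11]
Insert 55: [34, 55, 67, 74, 2, 68, 11]
Insert 67: [34, 55, 67, 74, 2, 68, 11]
Insert 74: [34, 55, 67, 74, 2, 68, 11]
Insert 2: [2, 34, 55, 67, 74, 68, 11]
Insert 68: [2, 34, 55, 67, 68, 74, 11]
Insert 11: [2, 11, 34, 55, 67, 68, 74]

Sorted: [2, 11, 34, 55, 67, 68, 74]


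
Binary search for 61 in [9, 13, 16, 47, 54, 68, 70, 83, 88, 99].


Step 1: lo=0, hi=9, mid=4, val=54
Step 2: lo=5, hi=9, mid=7, val=83
Step 3: lo=5, hi=6, mid=5, val=68

Not found


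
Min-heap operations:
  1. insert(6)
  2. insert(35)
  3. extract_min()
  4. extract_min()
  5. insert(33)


insert(6) -> [6]
insert(35) -> [6, 35]
extract_min()->6, [35]
extract_min()->35, []
insert(33) -> [33]

Final heap: [33]


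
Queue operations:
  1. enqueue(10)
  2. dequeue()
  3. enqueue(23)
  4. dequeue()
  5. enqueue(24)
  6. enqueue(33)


enqueue(10) -> [10]
dequeue()->10, []
enqueue(23) -> [23]
dequeue()->23, []
enqueue(24) -> [24]
enqueue(33) -> [24, 33]

Final queue: [24, 33]


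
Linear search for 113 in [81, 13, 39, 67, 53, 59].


i=0: 81!=113
i=1: 13!=113
i=2: 39!=113
i=3: 67!=113
i=4: 53!=113
i=5: 59!=113

Not found, 6 comps


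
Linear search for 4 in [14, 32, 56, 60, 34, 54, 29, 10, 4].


i=0: 14!=4
i=1: 32!=4
i=2: 56!=4
i=3: 60!=4
i=4: 34!=4
i=5: 54!=4
i=6: 29!=4
i=7: 10!=4
i=8: 4==4 found!

Found at 8, 9 comps


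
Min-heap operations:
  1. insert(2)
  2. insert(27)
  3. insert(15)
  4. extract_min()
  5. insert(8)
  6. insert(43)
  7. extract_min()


insert(2) -> [2]
insert(27) -> [2, 27]
insert(15) -> [2, 27, 15]
extract_min()->2, [15, 27]
insert(8) -> [8, 27, 15]
insert(43) -> [8, 27, 15, 43]
extract_min()->8, [15, 27, 43]

Final heap: [15, 27, 43]


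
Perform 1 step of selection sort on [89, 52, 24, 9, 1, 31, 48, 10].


Initial: [89, 52, 24, 9, 1, 31, 48, 10]
Step 1: min=1 at 4
  Swap: [1, 52, 24, 9, 89, 31, 48, 10]

After 1 step: [1, 52, 24, 9, 89, 31, 48, 10]


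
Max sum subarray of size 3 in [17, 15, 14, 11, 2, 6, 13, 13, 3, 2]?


[0:3]: 46
[1:4]: 40
[2:5]: 27
[3:6]: 19
[4:7]: 21
[5:8]: 32
[6:9]: 29
[7:10]: 18

Max: 46 at [0:3]


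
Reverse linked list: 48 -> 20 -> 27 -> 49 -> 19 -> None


Step 1: curr=48, set curr.next=prev(None) | reversed so far: 48
Step 2: curr=20, set curr.next=prev(48) | reversed so far: 20 -> 48
Step 3: curr=27, set curr.next=prev(20) | reversed so far: 27 -> 20 -> 48
Step 4: curr=49, set curr.next=prev(27) | reversed so far: 49 -> 27 -> 20 -> 48
Step 5: curr=19, set curr.next=prev(49) | reversed so far: 19 -> 49 -> 27 -> 20 -> 48

19 -> 49 -> 27 -> 20 -> 48 -> None


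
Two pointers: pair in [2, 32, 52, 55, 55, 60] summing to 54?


lo=0(2)+hi=5(60)=62
lo=0(2)+hi=4(55)=57
lo=0(2)+hi=3(55)=57
lo=0(2)+hi=2(52)=54

Yes: 2+52=54


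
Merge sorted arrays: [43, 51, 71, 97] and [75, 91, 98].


Take 43 from A
Take 51 from A
Take 71 from A
Take 75 from B
Take 91 from B
Take 97 from A

Merged: [43, 51, 71, 75, 91, 97, 98]


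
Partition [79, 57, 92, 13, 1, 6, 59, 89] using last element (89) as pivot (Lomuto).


Pivot: 89
  79 <= 89: advance i (no swap)
  57 <= 89: advance i (no swap)
  13 <= 89: swap -> [79, 57, 13, 92, 1, 6, 59, 89]
  1 <= 89: swap -> [79, 57, 13, 1, 92, 6, 59, 89]
  6 <= 89: swap -> [79, 57, 13, 1, 6, 92, 59, 89]
  59 <= 89: swap -> [79, 57, 13, 1, 6, 59, 92, 89]
Place pivot at 6: [79, 57, 13, 1, 6, 59, 89, 92]

Partitioned: [79, 57, 13, 1, 6, 59, 89, 92]


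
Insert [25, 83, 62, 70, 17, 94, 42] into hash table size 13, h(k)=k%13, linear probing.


Insert 25: h=12 -> slot 12
Insert 83: h=5 -> slot 5
Insert 62: h=10 -> slot 10
Insert 70: h=5, 1 probes -> slot 6
Insert 17: h=4 -> slot 4
Insert 94: h=3 -> slot 3
Insert 42: h=3, 4 probes -> slot 7

Table: [None, None, None, 94, 17, 83, 70, 42, None, None, 62, None, 25]


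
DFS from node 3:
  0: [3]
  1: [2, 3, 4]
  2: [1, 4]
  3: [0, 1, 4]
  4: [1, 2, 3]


Visit 3, push [4, 1, 0]
Visit 0, push []
Visit 1, push [4, 2]
Visit 2, push [4]
Visit 4, push []

DFS order: [3, 0, 1, 2, 4]


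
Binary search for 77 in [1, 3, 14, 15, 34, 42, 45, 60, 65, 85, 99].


Step 1: lo=0, hi=10, mid=5, val=42
Step 2: lo=6, hi=10, mid=8, val=65
Step 3: lo=9, hi=10, mid=9, val=85

Not found


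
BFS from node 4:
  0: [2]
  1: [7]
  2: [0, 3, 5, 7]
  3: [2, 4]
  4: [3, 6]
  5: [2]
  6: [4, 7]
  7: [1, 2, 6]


Visit 4, enqueue [3, 6]
Visit 3, enqueue [2]
Visit 6, enqueue [7]
Visit 2, enqueue [0, 5]
Visit 7, enqueue [1]
Visit 0, enqueue []
Visit 5, enqueue []
Visit 1, enqueue []

BFS order: [4, 3, 6, 2, 7, 0, 5, 1]


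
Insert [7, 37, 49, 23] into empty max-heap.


Insert 7: [7]
Insert 37: [37, 7]
Insert 49: [49, 7, 37]
Insert 23: [49, 23, 37, 7]

Final heap: [49, 23, 37, 7]


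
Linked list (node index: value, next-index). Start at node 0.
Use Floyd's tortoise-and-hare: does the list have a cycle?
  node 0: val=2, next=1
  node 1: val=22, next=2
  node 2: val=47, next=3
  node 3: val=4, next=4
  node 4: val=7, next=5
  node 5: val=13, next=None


Floyd's tortoise (slow, +1) and hare (fast, +2):
  init: slow=0, fast=0
  step 1: slow=1, fast=2
  step 2: slow=2, fast=4
  step 3: fast 4->5->None, no cycle

Cycle: no


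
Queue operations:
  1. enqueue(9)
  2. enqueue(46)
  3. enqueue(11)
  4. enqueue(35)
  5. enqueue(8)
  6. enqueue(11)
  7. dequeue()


enqueue(9) -> [9]
enqueue(46) -> [9, 46]
enqueue(11) -> [9, 46, 11]
enqueue(35) -> [9, 46, 11, 35]
enqueue(8) -> [9, 46, 11, 35, 8]
enqueue(11) -> [9, 46, 11, 35, 8, 11]
dequeue()->9, [46, 11, 35, 8, 11]

Final queue: [46, 11, 35, 8, 11]


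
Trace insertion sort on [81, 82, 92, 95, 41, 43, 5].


Initial: [81, 82, 92, 95, 41, 43, 5]
Insert 82: [81, 82, 92, 95, 41, 43, 5]
Insert 92: [81, 82, 92, 95, 41, 43, 5]
Insert 95: [81, 82, 92, 95, 41, 43, 5]
Insert 41: [41, 81, 82, 92, 95, 43, 5]
Insert 43: [41, 43, 81, 82, 92, 95, 5]
Insert 5: [5, 41, 43, 81, 82, 92, 95]

Sorted: [5, 41, 43, 81, 82, 92, 95]


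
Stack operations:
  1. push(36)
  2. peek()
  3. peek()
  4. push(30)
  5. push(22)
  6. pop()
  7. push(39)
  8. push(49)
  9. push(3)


push(36) -> [36]
peek()->36
peek()->36
push(30) -> [36, 30]
push(22) -> [36, 30, 22]
pop()->22, [36, 30]
push(39) -> [36, 30, 39]
push(49) -> [36, 30, 39, 49]
push(3) -> [36, 30, 39, 49, 3]

Final stack: [36, 30, 39, 49, 3]


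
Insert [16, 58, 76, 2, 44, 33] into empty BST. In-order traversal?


Insert 16: root
Insert 58: R from 16
Insert 76: R from 16 -> R from 58
Insert 2: L from 16
Insert 44: R from 16 -> L from 58
Insert 33: R from 16 -> L from 58 -> L from 44

In-order: [2, 16, 33, 44, 58, 76]


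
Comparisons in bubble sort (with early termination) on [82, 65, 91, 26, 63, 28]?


Algorithm: bubble sort (with early termination)
Input: [82, 65, 91, 26, 63, 28]
Sorted: [26, 28, 63, 65, 82, 91]

15


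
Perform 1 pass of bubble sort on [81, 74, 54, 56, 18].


Initial: [81, 74, 54, 56, 18]
Pass 1: [74, 54, 56, 18, 81] (4 swaps)

After 1 pass: [74, 54, 56, 18, 81]


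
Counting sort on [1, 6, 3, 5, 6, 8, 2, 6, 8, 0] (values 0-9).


Input: [1, 6, 3, 5, 6, 8, 2, 6, 8, 0]
Counts: [1, 1, 1, 1, 0, 1, 3, 0, 2, 0]

Sorted: [0, 1, 2, 3, 5, 6, 6, 6, 8, 8]


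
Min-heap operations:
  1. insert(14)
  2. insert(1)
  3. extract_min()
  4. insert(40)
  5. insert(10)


insert(14) -> [14]
insert(1) -> [1, 14]
extract_min()->1, [14]
insert(40) -> [14, 40]
insert(10) -> [10, 40, 14]

Final heap: [10, 40, 14]


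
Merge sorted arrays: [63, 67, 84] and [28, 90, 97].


Take 28 from B
Take 63 from A
Take 67 from A
Take 84 from A

Merged: [28, 63, 67, 84, 90, 97]


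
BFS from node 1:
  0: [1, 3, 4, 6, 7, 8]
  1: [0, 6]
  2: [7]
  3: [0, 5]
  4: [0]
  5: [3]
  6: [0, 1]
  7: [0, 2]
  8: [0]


Visit 1, enqueue [0, 6]
Visit 0, enqueue [3, 4, 7, 8]
Visit 6, enqueue []
Visit 3, enqueue [5]
Visit 4, enqueue []
Visit 7, enqueue [2]
Visit 8, enqueue []
Visit 5, enqueue []
Visit 2, enqueue []

BFS order: [1, 0, 6, 3, 4, 7, 8, 5, 2]


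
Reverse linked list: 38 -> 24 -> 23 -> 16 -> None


Step 1: curr=38, set curr.next=prev(None) | reversed so far: 38
Step 2: curr=24, set curr.next=prev(38) | reversed so far: 24 -> 38
Step 3: curr=23, set curr.next=prev(24) | reversed so far: 23 -> 24 -> 38
Step 4: curr=16, set curr.next=prev(23) | reversed so far: 16 -> 23 -> 24 -> 38

16 -> 23 -> 24 -> 38 -> None


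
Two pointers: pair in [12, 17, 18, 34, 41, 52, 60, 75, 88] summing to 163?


lo=0(12)+hi=8(88)=100
lo=1(17)+hi=8(88)=105
lo=2(18)+hi=8(88)=106
lo=3(34)+hi=8(88)=122
lo=4(41)+hi=8(88)=129
lo=5(52)+hi=8(88)=140
lo=6(60)+hi=8(88)=148
lo=7(75)+hi=8(88)=163

Yes: 75+88=163


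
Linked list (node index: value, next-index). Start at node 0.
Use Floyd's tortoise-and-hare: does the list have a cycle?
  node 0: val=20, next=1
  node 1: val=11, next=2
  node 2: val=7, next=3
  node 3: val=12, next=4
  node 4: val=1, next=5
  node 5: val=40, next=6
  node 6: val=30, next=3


Floyd's tortoise (slow, +1) and hare (fast, +2):
  init: slow=0, fast=0
  step 1: slow=1, fast=2
  step 2: slow=2, fast=4
  step 3: slow=3, fast=6
  step 4: slow=4, fast=4
  slow == fast at node 4: cycle detected

Cycle: yes


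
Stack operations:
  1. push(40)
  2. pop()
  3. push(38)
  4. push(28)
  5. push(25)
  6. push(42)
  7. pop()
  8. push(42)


push(40) -> [40]
pop()->40, []
push(38) -> [38]
push(28) -> [38, 28]
push(25) -> [38, 28, 25]
push(42) -> [38, 28, 25, 42]
pop()->42, [38, 28, 25]
push(42) -> [38, 28, 25, 42]

Final stack: [38, 28, 25, 42]


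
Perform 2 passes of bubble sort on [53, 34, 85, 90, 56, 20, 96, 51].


Initial: [53, 34, 85, 90, 56, 20, 96, 51]
Pass 1: [34, 53, 85, 56, 20, 90, 51, 96] (4 swaps)
Pass 2: [34, 53, 56, 20, 85, 51, 90, 96] (3 swaps)

After 2 passes: [34, 53, 56, 20, 85, 51, 90, 96]


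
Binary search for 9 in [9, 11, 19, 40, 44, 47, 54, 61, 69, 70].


Step 1: lo=0, hi=9, mid=4, val=44
Step 2: lo=0, hi=3, mid=1, val=11
Step 3: lo=0, hi=0, mid=0, val=9

Found at index 0


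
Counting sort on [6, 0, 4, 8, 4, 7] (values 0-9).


Input: [6, 0, 4, 8, 4, 7]
Counts: [1, 0, 0, 0, 2, 0, 1, 1, 1, 0]

Sorted: [0, 4, 4, 6, 7, 8]


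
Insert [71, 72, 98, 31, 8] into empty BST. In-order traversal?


Insert 71: root
Insert 72: R from 71
Insert 98: R from 71 -> R from 72
Insert 31: L from 71
Insert 8: L from 71 -> L from 31

In-order: [8, 31, 71, 72, 98]


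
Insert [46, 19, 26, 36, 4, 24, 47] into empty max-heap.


Insert 46: [46]
Insert 19: [46, 19]
Insert 26: [46, 19, 26]
Insert 36: [46, 36, 26, 19]
Insert 4: [46, 36, 26, 19, 4]
Insert 24: [46, 36, 26, 19, 4, 24]
Insert 47: [47, 36, 46, 19, 4, 24, 26]

Final heap: [47, 36, 46, 19, 4, 24, 26]


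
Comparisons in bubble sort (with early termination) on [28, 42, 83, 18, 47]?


Algorithm: bubble sort (with early termination)
Input: [28, 42, 83, 18, 47]
Sorted: [18, 28, 42, 47, 83]

10


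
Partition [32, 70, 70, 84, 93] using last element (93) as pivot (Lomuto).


Pivot: 93
  32 <= 93: advance i (no swap)
  70 <= 93: advance i (no swap)
  70 <= 93: advance i (no swap)
  84 <= 93: advance i (no swap)
Place pivot at 4: [32, 70, 70, 84, 93]

Partitioned: [32, 70, 70, 84, 93]


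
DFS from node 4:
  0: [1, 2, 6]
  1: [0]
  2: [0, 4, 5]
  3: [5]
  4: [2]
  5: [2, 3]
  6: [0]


Visit 4, push [2]
Visit 2, push [5, 0]
Visit 0, push [6, 1]
Visit 1, push []
Visit 6, push []
Visit 5, push [3]
Visit 3, push []

DFS order: [4, 2, 0, 1, 6, 5, 3]


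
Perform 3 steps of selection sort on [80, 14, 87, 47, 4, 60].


Initial: [80, 14, 87, 47, 4, 60]
Step 1: min=4 at 4
  Swap: [4, 14, 87, 47, 80, 60]
Step 2: min=14 at 1
  Swap: [4, 14, 87, 47, 80, 60]
Step 3: min=47 at 3
  Swap: [4, 14, 47, 87, 80, 60]

After 3 steps: [4, 14, 47, 87, 80, 60]


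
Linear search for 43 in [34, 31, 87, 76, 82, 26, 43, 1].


i=0: 34!=43
i=1: 31!=43
i=2: 87!=43
i=3: 76!=43
i=4: 82!=43
i=5: 26!=43
i=6: 43==43 found!

Found at 6, 7 comps


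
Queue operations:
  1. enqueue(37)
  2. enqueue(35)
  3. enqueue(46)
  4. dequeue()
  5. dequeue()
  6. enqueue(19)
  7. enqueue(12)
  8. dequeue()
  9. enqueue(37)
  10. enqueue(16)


enqueue(37) -> [37]
enqueue(35) -> [37, 35]
enqueue(46) -> [37, 35, 46]
dequeue()->37, [35, 46]
dequeue()->35, [46]
enqueue(19) -> [46, 19]
enqueue(12) -> [46, 19, 12]
dequeue()->46, [19, 12]
enqueue(37) -> [19, 12, 37]
enqueue(16) -> [19, 12, 37, 16]

Final queue: [19, 12, 37, 16]


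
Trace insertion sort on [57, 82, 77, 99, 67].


Initial: [57, 82, 77, 99, 67]
Insert 82: [57, 82, 77, 99, 67]
Insert 77: [57, 77, 82, 99, 67]
Insert 99: [57, 77, 82, 99, 67]
Insert 67: [57, 67, 77, 82, 99]

Sorted: [57, 67, 77, 82, 99]


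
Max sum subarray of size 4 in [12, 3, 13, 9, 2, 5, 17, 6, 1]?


[0:4]: 37
[1:5]: 27
[2:6]: 29
[3:7]: 33
[4:8]: 30
[5:9]: 29

Max: 37 at [0:4]


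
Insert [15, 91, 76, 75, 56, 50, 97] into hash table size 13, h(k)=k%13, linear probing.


Insert 15: h=2 -> slot 2
Insert 91: h=0 -> slot 0
Insert 76: h=11 -> slot 11
Insert 75: h=10 -> slot 10
Insert 56: h=4 -> slot 4
Insert 50: h=11, 1 probes -> slot 12
Insert 97: h=6 -> slot 6

Table: [91, None, 15, None, 56, None, 97, None, None, None, 75, 76, 50]


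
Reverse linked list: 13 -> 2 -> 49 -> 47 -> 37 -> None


Step 1: curr=13, set curr.next=prev(None) | reversed so far: 13
Step 2: curr=2, set curr.next=prev(13) | reversed so far: 2 -> 13
Step 3: curr=49, set curr.next=prev(2) | reversed so far: 49 -> 2 -> 13
Step 4: curr=47, set curr.next=prev(49) | reversed so far: 47 -> 49 -> 2 -> 13
Step 5: curr=37, set curr.next=prev(47) | reversed so far: 37 -> 47 -> 49 -> 2 -> 13

37 -> 47 -> 49 -> 2 -> 13 -> None


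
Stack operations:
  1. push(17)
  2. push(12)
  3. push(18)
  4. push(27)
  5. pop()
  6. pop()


push(17) -> [17]
push(12) -> [17, 12]
push(18) -> [17, 12, 18]
push(27) -> [17, 12, 18, 27]
pop()->27, [17, 12, 18]
pop()->18, [17, 12]

Final stack: [17, 12]


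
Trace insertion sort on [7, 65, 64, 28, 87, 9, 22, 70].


Initial: [7, 65, 64, 28, 87, 9, 22, 70]
Insert 65: [7, 65, 64, 28, 87, 9, 22, 70]
Insert 64: [7, 64, 65, 28, 87, 9, 22, 70]
Insert 28: [7, 28, 64, 65, 87, 9, 22, 70]
Insert 87: [7, 28, 64, 65, 87, 9, 22, 70]
Insert 9: [7, 9, 28, 64, 65, 87, 22, 70]
Insert 22: [7, 9, 22, 28, 64, 65, 87, 70]
Insert 70: [7, 9, 22, 28, 64, 65, 70, 87]

Sorted: [7, 9, 22, 28, 64, 65, 70, 87]


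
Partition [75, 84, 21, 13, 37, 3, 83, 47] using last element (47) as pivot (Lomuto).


Pivot: 47
  21 <= 47: swap -> [21, 84, 75, 13, 37, 3, 83, 47]
  13 <= 47: swap -> [21, 13, 75, 84, 37, 3, 83, 47]
  37 <= 47: swap -> [21, 13, 37, 84, 75, 3, 83, 47]
  3 <= 47: swap -> [21, 13, 37, 3, 75, 84, 83, 47]
Place pivot at 4: [21, 13, 37, 3, 47, 84, 83, 75]

Partitioned: [21, 13, 37, 3, 47, 84, 83, 75]


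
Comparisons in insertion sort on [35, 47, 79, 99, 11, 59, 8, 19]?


Algorithm: insertion sort
Input: [35, 47, 79, 99, 11, 59, 8, 19]
Sorted: [8, 11, 19, 35, 47, 59, 79, 99]

22


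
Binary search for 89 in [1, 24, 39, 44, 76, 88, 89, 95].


Step 1: lo=0, hi=7, mid=3, val=44
Step 2: lo=4, hi=7, mid=5, val=88
Step 3: lo=6, hi=7, mid=6, val=89

Found at index 6


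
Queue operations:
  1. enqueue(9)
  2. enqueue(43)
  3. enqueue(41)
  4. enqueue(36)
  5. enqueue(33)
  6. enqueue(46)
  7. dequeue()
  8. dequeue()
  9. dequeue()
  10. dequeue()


enqueue(9) -> [9]
enqueue(43) -> [9, 43]
enqueue(41) -> [9, 43, 41]
enqueue(36) -> [9, 43, 41, 36]
enqueue(33) -> [9, 43, 41, 36, 33]
enqueue(46) -> [9, 43, 41, 36, 33, 46]
dequeue()->9, [43, 41, 36, 33, 46]
dequeue()->43, [41, 36, 33, 46]
dequeue()->41, [36, 33, 46]
dequeue()->36, [33, 46]

Final queue: [33, 46]


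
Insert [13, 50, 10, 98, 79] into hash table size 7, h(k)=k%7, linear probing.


Insert 13: h=6 -> slot 6
Insert 50: h=1 -> slot 1
Insert 10: h=3 -> slot 3
Insert 98: h=0 -> slot 0
Insert 79: h=2 -> slot 2

Table: [98, 50, 79, 10, None, None, 13]


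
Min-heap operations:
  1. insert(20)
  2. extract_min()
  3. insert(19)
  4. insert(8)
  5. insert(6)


insert(20) -> [20]
extract_min()->20, []
insert(19) -> [19]
insert(8) -> [8, 19]
insert(6) -> [6, 19, 8]

Final heap: [6, 19, 8]


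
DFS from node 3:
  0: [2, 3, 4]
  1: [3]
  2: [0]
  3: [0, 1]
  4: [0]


Visit 3, push [1, 0]
Visit 0, push [4, 2]
Visit 2, push []
Visit 4, push []
Visit 1, push []

DFS order: [3, 0, 2, 4, 1]


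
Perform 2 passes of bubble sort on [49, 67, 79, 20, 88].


Initial: [49, 67, 79, 20, 88]
Pass 1: [49, 67, 20, 79, 88] (1 swaps)
Pass 2: [49, 20, 67, 79, 88] (1 swaps)

After 2 passes: [49, 20, 67, 79, 88]


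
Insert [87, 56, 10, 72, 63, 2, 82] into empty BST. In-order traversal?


Insert 87: root
Insert 56: L from 87
Insert 10: L from 87 -> L from 56
Insert 72: L from 87 -> R from 56
Insert 63: L from 87 -> R from 56 -> L from 72
Insert 2: L from 87 -> L from 56 -> L from 10
Insert 82: L from 87 -> R from 56 -> R from 72

In-order: [2, 10, 56, 63, 72, 82, 87]


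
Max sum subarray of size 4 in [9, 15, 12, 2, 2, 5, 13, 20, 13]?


[0:4]: 38
[1:5]: 31
[2:6]: 21
[3:7]: 22
[4:8]: 40
[5:9]: 51

Max: 51 at [5:9]


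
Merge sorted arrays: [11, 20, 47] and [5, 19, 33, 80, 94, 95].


Take 5 from B
Take 11 from A
Take 19 from B
Take 20 from A
Take 33 from B
Take 47 from A

Merged: [5, 11, 19, 20, 33, 47, 80, 94, 95]


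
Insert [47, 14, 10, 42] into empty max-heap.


Insert 47: [47]
Insert 14: [47, 14]
Insert 10: [47, 14, 10]
Insert 42: [47, 42, 10, 14]

Final heap: [47, 42, 10, 14]


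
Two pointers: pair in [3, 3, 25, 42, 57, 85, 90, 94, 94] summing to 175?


lo=0(3)+hi=8(94)=97
lo=1(3)+hi=8(94)=97
lo=2(25)+hi=8(94)=119
lo=3(42)+hi=8(94)=136
lo=4(57)+hi=8(94)=151
lo=5(85)+hi=8(94)=179
lo=5(85)+hi=7(94)=179
lo=5(85)+hi=6(90)=175

Yes: 85+90=175


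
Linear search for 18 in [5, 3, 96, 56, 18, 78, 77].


i=0: 5!=18
i=1: 3!=18
i=2: 96!=18
i=3: 56!=18
i=4: 18==18 found!

Found at 4, 5 comps


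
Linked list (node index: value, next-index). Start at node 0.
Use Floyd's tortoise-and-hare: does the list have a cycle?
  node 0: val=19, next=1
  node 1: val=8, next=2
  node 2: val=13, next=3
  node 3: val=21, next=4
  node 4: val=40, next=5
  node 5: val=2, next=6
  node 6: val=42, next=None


Floyd's tortoise (slow, +1) and hare (fast, +2):
  init: slow=0, fast=0
  step 1: slow=1, fast=2
  step 2: slow=2, fast=4
  step 3: slow=3, fast=6
  step 4: fast -> None, no cycle

Cycle: no
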